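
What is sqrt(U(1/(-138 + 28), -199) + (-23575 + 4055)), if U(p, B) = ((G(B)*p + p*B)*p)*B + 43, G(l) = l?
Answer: I*sqrt(235592498)/110 ≈ 139.54*I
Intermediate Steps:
U(p, B) = 43 + 2*B**2*p**2 (U(p, B) = ((B*p + p*B)*p)*B + 43 = ((B*p + B*p)*p)*B + 43 = ((2*B*p)*p)*B + 43 = (2*B*p**2)*B + 43 = 2*B**2*p**2 + 43 = 43 + 2*B**2*p**2)
sqrt(U(1/(-138 + 28), -199) + (-23575 + 4055)) = sqrt((43 + 2*(-199)**2*(1/(-138 + 28))**2) + (-23575 + 4055)) = sqrt((43 + 2*39601*(1/(-110))**2) - 19520) = sqrt((43 + 2*39601*(-1/110)**2) - 19520) = sqrt((43 + 2*39601*(1/12100)) - 19520) = sqrt((43 + 39601/6050) - 19520) = sqrt(299751/6050 - 19520) = sqrt(-117796249/6050) = I*sqrt(235592498)/110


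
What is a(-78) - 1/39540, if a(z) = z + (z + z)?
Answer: -9252361/39540 ≈ -234.00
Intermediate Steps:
a(z) = 3*z (a(z) = z + 2*z = 3*z)
a(-78) - 1/39540 = 3*(-78) - 1/39540 = -234 - 1*1/39540 = -234 - 1/39540 = -9252361/39540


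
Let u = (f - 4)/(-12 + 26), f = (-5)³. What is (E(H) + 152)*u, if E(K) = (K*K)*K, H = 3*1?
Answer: -23091/14 ≈ -1649.4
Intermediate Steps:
f = -125
H = 3
u = -129/14 (u = (-125 - 4)/(-12 + 26) = -129/14 ≈ -9.2143)
E(K) = K³ (E(K) = K²*K = K³)
(E(H) + 152)*u = (3³ + 152)*(-129/14) = (27 + 152)*(-129/14) = 179*(-129/14) = -23091/14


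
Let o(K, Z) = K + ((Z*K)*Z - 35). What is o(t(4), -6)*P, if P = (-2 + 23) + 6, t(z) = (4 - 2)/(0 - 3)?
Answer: -1611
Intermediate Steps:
t(z) = -2/3 (t(z) = 2/(-3) = 2*(-1/3) = -2/3)
o(K, Z) = -35 + K + K*Z**2 (o(K, Z) = K + ((K*Z)*Z - 35) = K + (K*Z**2 - 35) = K + (-35 + K*Z**2) = -35 + K + K*Z**2)
P = 27 (P = 21 + 6 = 27)
o(t(4), -6)*P = (-35 - 2/3 - 2/3*(-6)**2)*27 = (-35 - 2/3 - 2/3*36)*27 = (-35 - 2/3 - 24)*27 = -179/3*27 = -1611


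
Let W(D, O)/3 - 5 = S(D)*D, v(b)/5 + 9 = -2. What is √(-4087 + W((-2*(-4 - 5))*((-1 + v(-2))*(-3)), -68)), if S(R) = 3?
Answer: 2*√5786 ≈ 152.13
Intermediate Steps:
v(b) = -55 (v(b) = -45 + 5*(-2) = -45 - 10 = -55)
W(D, O) = 15 + 9*D (W(D, O) = 15 + 3*(3*D) = 15 + 9*D)
√(-4087 + W((-2*(-4 - 5))*((-1 + v(-2))*(-3)), -68)) = √(-4087 + (15 + 9*((-2*(-4 - 5))*((-1 - 55)*(-3))))) = √(-4087 + (15 + 9*((-2*(-9))*(-56*(-3))))) = √(-4087 + (15 + 9*(18*168))) = √(-4087 + (15 + 9*3024)) = √(-4087 + (15 + 27216)) = √(-4087 + 27231) = √23144 = 2*√5786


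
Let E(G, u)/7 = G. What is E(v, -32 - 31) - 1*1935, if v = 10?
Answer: -1865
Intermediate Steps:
E(G, u) = 7*G
E(v, -32 - 31) - 1*1935 = 7*10 - 1*1935 = 70 - 1935 = -1865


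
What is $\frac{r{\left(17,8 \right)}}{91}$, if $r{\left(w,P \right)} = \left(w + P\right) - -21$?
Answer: $\frac{46}{91} \approx 0.50549$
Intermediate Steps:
$r{\left(w,P \right)} = 21 + P + w$ ($r{\left(w,P \right)} = \left(P + w\right) + 21 = 21 + P + w$)
$\frac{r{\left(17,8 \right)}}{91} = \frac{21 + 8 + 17}{91} = 46 \cdot \frac{1}{91} = \frac{46}{91}$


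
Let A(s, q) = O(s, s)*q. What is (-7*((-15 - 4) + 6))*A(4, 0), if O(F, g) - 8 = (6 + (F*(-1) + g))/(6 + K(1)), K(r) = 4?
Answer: 0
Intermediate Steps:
O(F, g) = 43/5 - F/10 + g/10 (O(F, g) = 8 + (6 + (F*(-1) + g))/(6 + 4) = 8 + (6 + (-F + g))/10 = 8 + (6 + (g - F))*(⅒) = 8 + (6 + g - F)*(⅒) = 8 + (⅗ - F/10 + g/10) = 43/5 - F/10 + g/10)
A(s, q) = 43*q/5 (A(s, q) = (43/5 - s/10 + s/10)*q = 43*q/5)
(-7*((-15 - 4) + 6))*A(4, 0) = (-7*((-15 - 4) + 6))*((43/5)*0) = -7*(-19 + 6)*0 = -7*(-13)*0 = 91*0 = 0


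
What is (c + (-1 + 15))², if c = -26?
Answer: 144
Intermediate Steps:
(c + (-1 + 15))² = (-26 + (-1 + 15))² = (-26 + 14)² = (-12)² = 144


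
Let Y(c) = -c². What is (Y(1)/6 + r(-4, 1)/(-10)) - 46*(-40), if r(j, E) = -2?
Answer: 55201/30 ≈ 1840.0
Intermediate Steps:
(Y(1)/6 + r(-4, 1)/(-10)) - 46*(-40) = (-1*1²/6 - 2/(-10)) - 46*(-40) = (-1*1*(⅙) - 2*(-⅒)) + 1840 = (-1*⅙ + ⅕) + 1840 = (-⅙ + ⅕) + 1840 = 1/30 + 1840 = 55201/30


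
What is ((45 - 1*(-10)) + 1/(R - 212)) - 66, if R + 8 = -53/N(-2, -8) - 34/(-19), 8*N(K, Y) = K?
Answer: -1317/118 ≈ -11.161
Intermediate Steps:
N(K, Y) = K/8
R = 3910/19 (R = -8 + (-53/((⅛)*(-2)) - 34/(-19)) = -8 + (-53/(-¼) - 34*(-1/19)) = -8 + (-53*(-4) + 34/19) = -8 + (212 + 34/19) = -8 + 4062/19 = 3910/19 ≈ 205.79)
((45 - 1*(-10)) + 1/(R - 212)) - 66 = ((45 - 1*(-10)) + 1/(3910/19 - 212)) - 66 = ((45 + 10) + 1/(-118/19)) - 66 = (55 - 19/118) - 66 = 6471/118 - 66 = -1317/118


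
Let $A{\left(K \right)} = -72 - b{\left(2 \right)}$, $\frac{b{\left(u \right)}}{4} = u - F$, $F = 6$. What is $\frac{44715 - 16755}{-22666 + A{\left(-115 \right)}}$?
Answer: $- \frac{4660}{3787} \approx -1.2305$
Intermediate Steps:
$b{\left(u \right)} = -24 + 4 u$ ($b{\left(u \right)} = 4 \left(u - 6\right) = 4 \left(-6 + u\right) = -24 + 4 u$)
$A{\left(K \right)} = -56$ ($A{\left(K \right)} = -72 - \left(-24 + 4 \cdot 2\right) = -72 - \left(-24 + 8\right) = -72 - -16 = -72 + 16 = -56$)
$\frac{44715 - 16755}{-22666 + A{\left(-115 \right)}} = \frac{44715 - 16755}{-22666 - 56} = \frac{27960}{-22722} = 27960 \left(- \frac{1}{22722}\right) = - \frac{4660}{3787}$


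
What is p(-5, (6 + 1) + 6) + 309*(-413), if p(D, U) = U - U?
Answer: -127617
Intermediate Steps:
p(D, U) = 0
p(-5, (6 + 1) + 6) + 309*(-413) = 0 + 309*(-413) = 0 - 127617 = -127617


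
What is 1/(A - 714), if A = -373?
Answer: -1/1087 ≈ -0.00091996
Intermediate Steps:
1/(A - 714) = 1/(-373 - 714) = 1/(-1087) = -1/1087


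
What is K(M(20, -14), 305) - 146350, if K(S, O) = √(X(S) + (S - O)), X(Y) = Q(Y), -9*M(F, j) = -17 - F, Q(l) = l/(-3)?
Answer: -146350 + I*√24483/9 ≈ -1.4635e+5 + 17.386*I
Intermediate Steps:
Q(l) = -l/3 (Q(l) = l*(-⅓) = -l/3)
M(F, j) = 17/9 + F/9 (M(F, j) = -(-17 - F)/9 = 17/9 + F/9)
X(Y) = -Y/3
K(S, O) = √(-O + 2*S/3) (K(S, O) = √(-S/3 + (S - O)) = √(-O + 2*S/3))
K(M(20, -14), 305) - 146350 = √(-9*305 + 6*(17/9 + (⅑)*20))/3 - 146350 = √(-2745 + 6*(17/9 + 20/9))/3 - 146350 = √(-2745 + 6*(37/9))/3 - 146350 = √(-2745 + 74/3)/3 - 146350 = √(-8161/3)/3 - 146350 = (I*√24483/3)/3 - 146350 = I*√24483/9 - 146350 = -146350 + I*√24483/9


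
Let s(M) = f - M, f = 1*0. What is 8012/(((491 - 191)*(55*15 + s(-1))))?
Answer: 2003/61950 ≈ 0.032333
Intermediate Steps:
f = 0
s(M) = -M (s(M) = 0 - M = -M)
8012/(((491 - 191)*(55*15 + s(-1)))) = 8012/(((491 - 191)*(55*15 - 1*(-1)))) = 8012/((300*(825 + 1))) = 8012/((300*826)) = 8012/247800 = 8012*(1/247800) = 2003/61950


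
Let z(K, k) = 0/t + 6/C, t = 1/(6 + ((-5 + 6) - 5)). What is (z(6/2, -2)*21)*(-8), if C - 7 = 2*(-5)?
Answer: 336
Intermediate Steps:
C = -3 (C = 7 + 2*(-5) = 7 - 10 = -3)
t = ½ (t = 1/(6 + (1 - 5)) = 1/(6 - 4) = 1/2 = ½ ≈ 0.50000)
z(K, k) = -2 (z(K, k) = 0/(½) + 6/(-3) = 0*2 + 6*(-⅓) = 0 - 2 = -2)
(z(6/2, -2)*21)*(-8) = -2*21*(-8) = -42*(-8) = 336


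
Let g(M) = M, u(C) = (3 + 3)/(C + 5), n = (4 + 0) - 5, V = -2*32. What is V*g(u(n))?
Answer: -96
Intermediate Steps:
V = -64
n = -1 (n = 4 - 5 = -1)
u(C) = 6/(5 + C)
V*g(u(n)) = -384/(5 - 1) = -384/4 = -64*3/2 = -96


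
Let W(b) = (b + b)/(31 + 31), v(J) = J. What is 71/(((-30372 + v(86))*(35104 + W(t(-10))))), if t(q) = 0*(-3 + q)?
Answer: -71/1063159744 ≈ -6.6782e-8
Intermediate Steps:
t(q) = 0
W(b) = b/31 (W(b) = (2*b)/62 = (2*b)*(1/62) = b/31)
71/(((-30372 + v(86))*(35104 + W(t(-10))))) = 71/(((-30372 + 86)*(35104 + (1/31)*0))) = 71/((-30286*(35104 + 0))) = 71/((-30286*35104)) = 71/(-1063159744) = 71*(-1/1063159744) = -71/1063159744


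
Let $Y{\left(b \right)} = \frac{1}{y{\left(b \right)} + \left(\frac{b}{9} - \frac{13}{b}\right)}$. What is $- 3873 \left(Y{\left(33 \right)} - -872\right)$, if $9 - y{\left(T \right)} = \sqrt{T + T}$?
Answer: $- \frac{11528491863}{3413} - \frac{156211 \sqrt{66}}{3413} \approx -3.3782 \cdot 10^{6}$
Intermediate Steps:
$y{\left(T \right)} = 9 - \sqrt{2} \sqrt{T}$ ($y{\left(T \right)} = 9 - \sqrt{T + T} = 9 - \sqrt{2 T} = 9 - \sqrt{2} \sqrt{T}$)
$Y{\left(b \right)} = \frac{1}{9 - \frac{13}{b} + \frac{b}{9} - \sqrt{2} \sqrt{b}}$ ($Y{\left(b \right)} = \frac{1}{\left(9 - \sqrt{2} \sqrt{b}\right) + \left(\frac{b}{9} - \frac{13}{b}\right)} = \frac{1}{\left(9 - \sqrt{2} \sqrt{b}\right) + \left(- \frac{13}{b} + \frac{b}{9}\right)} = \frac{1}{9 - \frac{13}{b} + \frac{b}{9} - \sqrt{2} \sqrt{b}}$)
$- 3873 \left(Y{\left(33 \right)} - -872\right) = - 3873 \left(9 \cdot 33 \frac{1}{-117 + 33^{2} + 81 \cdot 33 - 9 \sqrt{2} \cdot 33^{\frac{3}{2}}} - -872\right) = - 3873 \left(9 \cdot 33 \frac{1}{-117 + 1089 + 2673 - 9 \sqrt{2} \cdot 33 \sqrt{33}} + 872\right) = - 3873 \left(9 \cdot 33 \frac{1}{-117 + 1089 + 2673 - 297 \sqrt{66}} + 872\right) = - 3873 \left(9 \cdot 33 \frac{1}{3645 - 297 \sqrt{66}} + 872\right) = - 3873 \left(\frac{297}{3645 - 297 \sqrt{66}} + 872\right) = - 3873 \left(872 + \frac{297}{3645 - 297 \sqrt{66}}\right) = -3377256 - \frac{1150281}{3645 - 297 \sqrt{66}}$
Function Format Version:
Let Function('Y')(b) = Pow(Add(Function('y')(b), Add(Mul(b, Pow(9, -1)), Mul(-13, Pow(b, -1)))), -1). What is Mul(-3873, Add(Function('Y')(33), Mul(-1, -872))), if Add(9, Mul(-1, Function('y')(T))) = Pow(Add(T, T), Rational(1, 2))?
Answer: Add(Rational(-11528491863, 3413), Mul(Rational(-156211, 3413), Pow(66, Rational(1, 2)))) ≈ -3.3782e+6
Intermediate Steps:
Function('y')(T) = Add(9, Mul(-1, Pow(2, Rational(1, 2)), Pow(T, Rational(1, 2)))) (Function('y')(T) = Add(9, Mul(-1, Pow(Add(T, T), Rational(1, 2)))) = Add(9, Mul(-1, Pow(Mul(2, T), Rational(1, 2)))) = Add(9, Mul(-1, Mul(Pow(2, Rational(1, 2)), Pow(T, Rational(1, 2))))) = Add(9, Mul(-1, Pow(2, Rational(1, 2)), Pow(T, Rational(1, 2)))))
Function('Y')(b) = Pow(Add(9, Mul(-13, Pow(b, -1)), Mul(Rational(1, 9), b), Mul(-1, Pow(2, Rational(1, 2)), Pow(b, Rational(1, 2)))), -1) (Function('Y')(b) = Pow(Add(Add(9, Mul(-1, Pow(2, Rational(1, 2)), Pow(b, Rational(1, 2)))), Add(Mul(b, Pow(9, -1)), Mul(-13, Pow(b, -1)))), -1) = Pow(Add(Add(9, Mul(-1, Pow(2, Rational(1, 2)), Pow(b, Rational(1, 2)))), Add(Mul(b, Rational(1, 9)), Mul(-13, Pow(b, -1)))), -1) = Pow(Add(Add(9, Mul(-1, Pow(2, Rational(1, 2)), Pow(b, Rational(1, 2)))), Add(Mul(Rational(1, 9), b), Mul(-13, Pow(b, -1)))), -1) = Pow(Add(Add(9, Mul(-1, Pow(2, Rational(1, 2)), Pow(b, Rational(1, 2)))), Add(Mul(-13, Pow(b, -1)), Mul(Rational(1, 9), b))), -1) = Pow(Add(9, Mul(-13, Pow(b, -1)), Mul(Rational(1, 9), b), Mul(-1, Pow(2, Rational(1, 2)), Pow(b, Rational(1, 2)))), -1))
Mul(-3873, Add(Function('Y')(33), Mul(-1, -872))) = Mul(-3873, Add(Mul(9, 33, Pow(Add(-117, Pow(33, 2), Mul(81, 33), Mul(-9, Pow(2, Rational(1, 2)), Pow(33, Rational(3, 2)))), -1)), Mul(-1, -872))) = Mul(-3873, Add(Mul(9, 33, Pow(Add(-117, 1089, 2673, Mul(-9, Pow(2, Rational(1, 2)), Mul(33, Pow(33, Rational(1, 2))))), -1)), 872)) = Mul(-3873, Add(Mul(9, 33, Pow(Add(-117, 1089, 2673, Mul(-297, Pow(66, Rational(1, 2)))), -1)), 872)) = Mul(-3873, Add(Mul(9, 33, Pow(Add(3645, Mul(-297, Pow(66, Rational(1, 2)))), -1)), 872)) = Mul(-3873, Add(Mul(297, Pow(Add(3645, Mul(-297, Pow(66, Rational(1, 2)))), -1)), 872)) = Mul(-3873, Add(872, Mul(297, Pow(Add(3645, Mul(-297, Pow(66, Rational(1, 2)))), -1)))) = Add(-3377256, Mul(-1150281, Pow(Add(3645, Mul(-297, Pow(66, Rational(1, 2)))), -1)))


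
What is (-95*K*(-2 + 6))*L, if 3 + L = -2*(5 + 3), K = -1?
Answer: -7220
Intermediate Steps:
L = -19 (L = -3 - 2*(5 + 3) = -3 - 2*8 = -3 - 16 = -19)
(-95*K*(-2 + 6))*L = -(-95)*(-2 + 6)*(-19) = -(-95)*4*(-19) = -95*(-4)*(-19) = 380*(-19) = -7220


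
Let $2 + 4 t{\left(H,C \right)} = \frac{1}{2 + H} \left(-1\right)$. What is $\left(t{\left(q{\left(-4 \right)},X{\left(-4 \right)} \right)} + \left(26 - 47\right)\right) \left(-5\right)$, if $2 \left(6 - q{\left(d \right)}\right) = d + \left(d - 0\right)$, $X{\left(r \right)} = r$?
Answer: $\frac{5165}{48} \approx 107.6$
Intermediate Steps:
$q{\left(d \right)} = 6 - d$ ($q{\left(d \right)} = 6 - \frac{d + \left(d - 0\right)}{2} = 6 - \frac{d + \left(d + 0\right)}{2} = 6 - \frac{d + d}{2} = 6 - \frac{2 d}{2} = 6 - d$)
$t{\left(H,C \right)} = - \frac{1}{2} - \frac{1}{4 \left(2 + H\right)}$ ($t{\left(H,C \right)} = - \frac{1}{2} + \frac{\frac{1}{2 + H} \left(-1\right)}{4} = - \frac{1}{2} + \frac{\left(-1\right) \frac{1}{2 + H}}{4} = - \frac{1}{2} - \frac{1}{4 \left(2 + H\right)}$)
$\left(t{\left(q{\left(-4 \right)},X{\left(-4 \right)} \right)} + \left(26 - 47\right)\right) \left(-5\right) = \left(\frac{-5 - 2 \left(6 - -4\right)}{4 \left(2 + \left(6 - -4\right)\right)} + \left(26 - 47\right)\right) \left(-5\right) = \left(\frac{-5 - 2 \left(6 + 4\right)}{4 \left(2 + \left(6 + 4\right)\right)} - 21\right) \left(-5\right) = \left(\frac{-5 - 20}{4 \left(2 + 10\right)} - 21\right) \left(-5\right) = \left(\frac{-5 - 20}{4 \cdot 12} - 21\right) \left(-5\right) = \left(\frac{1}{4} \cdot \frac{1}{12} \left(-25\right) - 21\right) \left(-5\right) = \left(- \frac{25}{48} - 21\right) \left(-5\right) = \left(- \frac{1033}{48}\right) \left(-5\right) = \frac{5165}{48}$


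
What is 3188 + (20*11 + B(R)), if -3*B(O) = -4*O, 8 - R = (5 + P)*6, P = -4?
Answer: 10232/3 ≈ 3410.7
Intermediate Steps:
R = 2 (R = 8 - (5 - 4)*6 = 8 - 6 = 2)
B(O) = 4*O/3 (B(O) = -(-4)*O/3 = 4*O/3)
3188 + (20*11 + B(R)) = 3188 + (20*11 + (4/3)*2) = 3188 + (220 + 8/3) = 3188 + 668/3 = 10232/3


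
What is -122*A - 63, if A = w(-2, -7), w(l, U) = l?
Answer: 181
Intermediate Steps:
A = -2
-122*A - 63 = -122*(-2) - 63 = 244 - 63 = 181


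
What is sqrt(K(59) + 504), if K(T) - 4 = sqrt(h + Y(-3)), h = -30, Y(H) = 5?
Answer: sqrt(508 + 5*I) ≈ 22.539 + 0.1109*I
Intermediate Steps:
K(T) = 4 + 5*I (K(T) = 4 + sqrt(-30 + 5) = 4 + sqrt(-25) = 4 + 5*I)
sqrt(K(59) + 504) = sqrt((4 + 5*I) + 504) = sqrt(508 + 5*I)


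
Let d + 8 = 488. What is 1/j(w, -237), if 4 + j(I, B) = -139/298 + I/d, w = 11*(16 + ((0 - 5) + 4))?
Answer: -4768/19657 ≈ -0.24256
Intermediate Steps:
d = 480 (d = -8 + 488 = 480)
w = 165 (w = 11*(16 + (-5 + 4)) = 11*(16 - 1) = 11*15 = 165)
j(I, B) = -1331/298 + I/480 (j(I, B) = -4 + (-139/298 + I/480) = -1331/298 + I/480)
1/j(w, -237) = 1/(-1331/298 + (1/480)*165) = 1/(-1331/298 + 11/32) = 1/(-19657/4768) = -4768/19657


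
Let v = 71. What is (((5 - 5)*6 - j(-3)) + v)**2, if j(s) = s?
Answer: 5476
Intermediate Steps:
(((5 - 5)*6 - j(-3)) + v)**2 = (((5 - 5)*6 - 1*(-3)) + 71)**2 = ((0*6 + 3) + 71)**2 = ((0 + 3) + 71)**2 = (3 + 71)**2 = 74**2 = 5476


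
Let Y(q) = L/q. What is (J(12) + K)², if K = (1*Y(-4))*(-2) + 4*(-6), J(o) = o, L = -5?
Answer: 841/4 ≈ 210.25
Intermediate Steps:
Y(q) = -5/q
K = -53/2 (K = (1*(-5/(-4)))*(-2) + 4*(-6) = (1*(-5*(-¼)))*(-2) - 24 = (1*(5/4))*(-2) - 24 = (5/4)*(-2) - 24 = -5/2 - 24 = -53/2 ≈ -26.500)
(J(12) + K)² = (12 - 53/2)² = (-29/2)² = 841/4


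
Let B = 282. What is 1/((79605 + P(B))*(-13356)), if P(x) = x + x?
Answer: -1/1070737164 ≈ -9.3394e-10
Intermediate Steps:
P(x) = 2*x
1/((79605 + P(B))*(-13356)) = 1/((79605 + 2*282)*(-13356)) = -1/13356/(79605 + 564) = -1/13356/80169 = (1/80169)*(-1/13356) = -1/1070737164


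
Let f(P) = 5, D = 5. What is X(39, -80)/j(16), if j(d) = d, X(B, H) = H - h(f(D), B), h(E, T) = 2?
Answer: -41/8 ≈ -5.1250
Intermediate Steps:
X(B, H) = -2 + H (X(B, H) = H - 1*2 = H - 2 = -2 + H)
X(39, -80)/j(16) = (-2 - 80)/16 = -82*1/16 = -41/8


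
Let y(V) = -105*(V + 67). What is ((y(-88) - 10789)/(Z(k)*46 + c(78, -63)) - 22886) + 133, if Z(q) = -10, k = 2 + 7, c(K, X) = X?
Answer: -11891235/523 ≈ -22737.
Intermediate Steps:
k = 9
y(V) = -7035 - 105*V (y(V) = -105*(67 + V) = -7035 - 105*V)
((y(-88) - 10789)/(Z(k)*46 + c(78, -63)) - 22886) + 133 = (((-7035 - 105*(-88)) - 10789)/(-10*46 - 63) - 22886) + 133 = (((-7035 + 9240) - 10789)/(-460 - 63) - 22886) + 133 = ((2205 - 10789)/(-523) - 22886) + 133 = (-8584*(-1/523) - 22886) + 133 = (8584/523 - 22886) + 133 = -11960794/523 + 133 = -11891235/523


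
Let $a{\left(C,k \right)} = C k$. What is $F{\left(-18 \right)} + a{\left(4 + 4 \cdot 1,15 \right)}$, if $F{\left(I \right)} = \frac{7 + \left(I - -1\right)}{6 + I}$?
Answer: $\frac{725}{6} \approx 120.83$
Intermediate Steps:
$F{\left(I \right)} = \frac{8 + I}{6 + I}$ ($F{\left(I \right)} = \frac{7 + \left(I + 1\right)}{6 + I} = \frac{7 + \left(1 + I\right)}{6 + I} = \frac{8 + I}{6 + I}$)
$F{\left(-18 \right)} + a{\left(4 + 4 \cdot 1,15 \right)} = \frac{8 - 18}{6 - 18} + \left(4 + 4 \cdot 1\right) 15 = \frac{1}{-12} \left(-10\right) + \left(4 + 4\right) 15 = \left(- \frac{1}{12}\right) \left(-10\right) + 8 \cdot 15 = \frac{5}{6} + 120 = \frac{725}{6}$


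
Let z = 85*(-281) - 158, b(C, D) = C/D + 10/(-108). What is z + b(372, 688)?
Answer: -111653611/4644 ≈ -24043.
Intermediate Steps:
b(C, D) = -5/54 + C/D (b(C, D) = C/D + 10*(-1/108) = C/D - 5/54 = -5/54 + C/D)
z = -24043 (z = -23885 - 158 = -24043)
z + b(372, 688) = -24043 + (-5/54 + 372/688) = -24043 + (-5/54 + 372*(1/688)) = -24043 + (-5/54 + 93/172) = -24043 + 2081/4644 = -111653611/4644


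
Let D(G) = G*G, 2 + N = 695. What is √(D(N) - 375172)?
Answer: √105077 ≈ 324.16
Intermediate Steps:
N = 693 (N = -2 + 695 = 693)
D(G) = G²
√(D(N) - 375172) = √(693² - 375172) = √(480249 - 375172) = √105077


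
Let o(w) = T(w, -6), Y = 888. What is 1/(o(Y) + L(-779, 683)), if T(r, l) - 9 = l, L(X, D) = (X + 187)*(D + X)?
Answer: 1/56835 ≈ 1.7595e-5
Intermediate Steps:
L(X, D) = (187 + X)*(D + X)
T(r, l) = 9 + l
o(w) = 3 (o(w) = 9 - 6 = 3)
1/(o(Y) + L(-779, 683)) = 1/(3 + ((-779)² + 187*683 + 187*(-779) + 683*(-779))) = 1/(3 + (606841 + 127721 - 145673 - 532057)) = 1/(3 + 56832) = 1/56835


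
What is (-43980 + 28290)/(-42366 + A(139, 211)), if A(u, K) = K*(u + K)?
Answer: -7845/15742 ≈ -0.49835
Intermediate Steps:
A(u, K) = K*(K + u)
(-43980 + 28290)/(-42366 + A(139, 211)) = (-43980 + 28290)/(-42366 + 211*(211 + 139)) = -15690/(-42366 + 211*350) = -15690/(-42366 + 73850) = -15690/31484 = -15690*1/31484 = -7845/15742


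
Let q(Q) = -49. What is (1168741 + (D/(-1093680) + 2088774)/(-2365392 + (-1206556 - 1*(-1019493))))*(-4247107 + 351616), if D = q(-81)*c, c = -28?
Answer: -697251609350022417469/153147300 ≈ -4.5528e+12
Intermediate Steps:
D = 1372 (D = -49*(-28) = 1372)
(1168741 + (D/(-1093680) + 2088774)/(-2365392 + (-1206556 - 1*(-1019493))))*(-4247107 + 351616) = (1168741 + (1372/(-1093680) + 2088774)/(-2365392 + (-1206556 - 1*(-1019493))))*(-4247107 + 351616) = (1168741 + (1372*(-1/1093680) + 2088774)/(-2365392 + (-1206556 + 1019493)))*(-3895491) = (1168741 + (-7/5580 + 2088774)/(-2365392 - 187063))*(-3895491) = (1168741 + (11655358913/5580)/(-2552455))*(-3895491) = (1168741 + (11655358913/5580)*(-1/2552455))*(-3895491) = (1168741 - 11655358913/14242698900)*(-3895491) = (16646014499725987/14242698900)*(-3895491) = -697251609350022417469/153147300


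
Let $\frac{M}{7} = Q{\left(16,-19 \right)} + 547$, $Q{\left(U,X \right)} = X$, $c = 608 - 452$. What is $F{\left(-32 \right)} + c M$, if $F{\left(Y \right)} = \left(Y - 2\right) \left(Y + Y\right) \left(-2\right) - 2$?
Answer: $572222$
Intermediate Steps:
$c = 156$
$F{\left(Y \right)} = -2 - 4 Y \left(-2 + Y\right)$ ($F{\left(Y \right)} = \left(-2 + Y\right) 2 Y \left(-2\right) - 2 = 2 Y \left(-2 + Y\right) \left(-2\right) - 2 = - 4 Y \left(-2 + Y\right) - 2 = -2 - 4 Y \left(-2 + Y\right)$)
$M = 3696$ ($M = 7 \left(-19 + 547\right) = 7 \cdot 528 = 3696$)
$F{\left(-32 \right)} + c M = \left(-2 - 4 \left(-32\right)^{2} + 8 \left(-32\right)\right) + 156 \cdot 3696 = \left(-2 - 4096 - 256\right) + 576576 = -4354 + 576576 = 572222$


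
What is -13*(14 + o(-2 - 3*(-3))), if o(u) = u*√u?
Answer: -182 - 91*√7 ≈ -422.76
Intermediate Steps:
o(u) = u^(3/2)
-13*(14 + o(-2 - 3*(-3))) = -13*(14 + (-2 - 3*(-3))^(3/2)) = -13*(14 + (-2 + 9)^(3/2)) = -13*(14 + 7^(3/2)) = -13*(14 + 7*√7) = -182 - 91*√7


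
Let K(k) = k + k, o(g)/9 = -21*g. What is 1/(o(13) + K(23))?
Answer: -1/2411 ≈ -0.00041477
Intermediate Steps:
o(g) = -189*g (o(g) = 9*(-21*g) = -189*g)
K(k) = 2*k
1/(o(13) + K(23)) = 1/(-189*13 + 2*23) = 1/(-2457 + 46) = 1/(-2411) = -1/2411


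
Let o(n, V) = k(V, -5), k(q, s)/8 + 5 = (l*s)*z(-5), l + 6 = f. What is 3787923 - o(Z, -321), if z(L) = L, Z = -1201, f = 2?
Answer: 3788763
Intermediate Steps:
l = -4 (l = -6 + 2 = -4)
k(q, s) = -40 + 160*s (k(q, s) = -40 + 8*(-4*s*(-5)) = -40 + 8*(20*s) = -40 + 160*s)
o(n, V) = -840 (o(n, V) = -40 + 160*(-5) = -40 - 800 = -840)
3787923 - o(Z, -321) = 3787923 - 1*(-840) = 3787923 + 840 = 3788763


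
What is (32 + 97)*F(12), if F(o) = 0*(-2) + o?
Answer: 1548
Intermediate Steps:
F(o) = o (F(o) = 0 + o = o)
(32 + 97)*F(12) = (32 + 97)*12 = 129*12 = 1548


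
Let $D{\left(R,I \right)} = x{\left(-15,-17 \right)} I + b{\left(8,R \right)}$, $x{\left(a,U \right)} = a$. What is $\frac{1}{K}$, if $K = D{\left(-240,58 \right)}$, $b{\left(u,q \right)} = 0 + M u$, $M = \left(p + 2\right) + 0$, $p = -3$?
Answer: $- \frac{1}{878} \approx -0.001139$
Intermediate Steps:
$M = -1$ ($M = \left(-3 + 2\right) + 0 = -1 + 0 = -1$)
$b{\left(u,q \right)} = - u$ ($b{\left(u,q \right)} = 0 - u = - u$)
$D{\left(R,I \right)} = -8 - 15 I$ ($D{\left(R,I \right)} = - 15 I - 8 = -8 - 15 I$)
$K = -878$ ($K = -8 - 870 = -878$)
$\frac{1}{K} = \frac{1}{-878} = - \frac{1}{878}$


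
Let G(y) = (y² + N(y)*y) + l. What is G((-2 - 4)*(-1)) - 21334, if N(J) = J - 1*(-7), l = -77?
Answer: -21297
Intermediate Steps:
N(J) = 7 + J (N(J) = J + 7 = 7 + J)
G(y) = -77 + y² + y*(7 + y) (G(y) = (y² + (7 + y)*y) - 77 = (y² + y*(7 + y)) - 77 = -77 + y² + y*(7 + y))
G((-2 - 4)*(-1)) - 21334 = (-77 + ((-2 - 4)*(-1))² + ((-2 - 4)*(-1))*(7 + (-2 - 4)*(-1))) - 21334 = (-77 + (-6*(-1))² + (-6*(-1))*(7 - 6*(-1))) - 21334 = (-77 + 6² + 6*(7 + 6)) - 21334 = (-77 + 36 + 6*13) - 21334 = (-77 + 36 + 78) - 21334 = 37 - 21334 = -21297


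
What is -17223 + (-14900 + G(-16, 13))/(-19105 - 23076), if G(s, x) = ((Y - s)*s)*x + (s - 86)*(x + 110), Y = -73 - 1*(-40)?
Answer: -726459453/42181 ≈ -17222.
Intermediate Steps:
Y = -33 (Y = -73 + 40 = -33)
G(s, x) = (-86 + s)*(110 + x) + s*x*(-33 - s) (G(s, x) = ((-33 - s)*s)*x + (s - 86)*(x + 110) = (s*(-33 - s))*x + (-86 + s)*(110 + x) = s*x*(-33 - s) + (-86 + s)*(110 + x) = (-86 + s)*(110 + x) + s*x*(-33 - s))
-17223 + (-14900 + G(-16, 13))/(-19105 - 23076) = -17223 + (-14900 + (-9460 - 86*13 + 110*(-16) - 1*13*(-16)² - 32*(-16)*13))/(-19105 - 23076) = -17223 + (-14900 + (-9460 - 1118 - 1760 - 1*13*256 + 6656))/(-42181) = -17223 + (-14900 + (-9460 - 1118 - 1760 - 3328 + 6656))*(-1/42181) = -17223 + (-14900 - 9010)*(-1/42181) = -17223 - 23910*(-1/42181) = -17223 + 23910/42181 = -726459453/42181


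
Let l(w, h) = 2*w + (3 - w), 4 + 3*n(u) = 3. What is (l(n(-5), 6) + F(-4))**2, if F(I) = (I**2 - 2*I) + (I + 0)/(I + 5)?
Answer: 4624/9 ≈ 513.78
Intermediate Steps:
n(u) = -1/3 (n(u) = -4/3 + (1/3)*3 = -4/3 + 1 = -1/3)
l(w, h) = 3 + w
F(I) = I**2 - 2*I + I/(5 + I) (F(I) = (I**2 - 2*I) + I/(5 + I) = I**2 - 2*I + I/(5 + I))
(l(n(-5), 6) + F(-4))**2 = ((3 - 1/3) - 4*(-9 + (-4)**2 + 3*(-4))/(5 - 4))**2 = (8/3 - 4*(-9 + 16 - 12)/1)**2 = (8/3 - 4*1*(-5))**2 = (8/3 + 20)**2 = (68/3)**2 = 4624/9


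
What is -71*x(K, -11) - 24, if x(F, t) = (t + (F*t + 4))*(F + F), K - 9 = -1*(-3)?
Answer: 236832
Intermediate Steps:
K = 12 (K = 9 - 1*(-3) = 9 + 3 = 12)
x(F, t) = 2*F*(4 + t + F*t) (x(F, t) = (t + (4 + F*t))*(2*F) = (4 + t + F*t)*(2*F) = 2*F*(4 + t + F*t))
-71*x(K, -11) - 24 = -142*12*(4 - 11 + 12*(-11)) - 24 = -142*12*(4 - 11 - 132) - 24 = -142*12*(-139) - 24 = -71*(-3336) - 24 = 236856 - 24 = 236832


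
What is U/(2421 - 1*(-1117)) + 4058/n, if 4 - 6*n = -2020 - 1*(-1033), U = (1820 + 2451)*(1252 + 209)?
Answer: 6269914845/3506158 ≈ 1788.3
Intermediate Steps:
U = 6239931 (U = 4271*1461 = 6239931)
n = 991/6 (n = ⅔ - (-2020 - 1*(-1033))/6 = ⅔ - (-2020 + 1033)/6 = ⅔ - ⅙*(-987) = ⅔ + 329/2 = 991/6 ≈ 165.17)
U/(2421 - 1*(-1117)) + 4058/n = 6239931/(2421 - 1*(-1117)) + 4058/(991/6) = 6239931/(2421 + 1117) + 4058*(6/991) = 6239931/3538 + 24348/991 = 6269914845/3506158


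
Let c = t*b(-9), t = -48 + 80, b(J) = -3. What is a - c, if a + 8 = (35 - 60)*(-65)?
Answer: 1713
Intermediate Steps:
t = 32
a = 1617 (a = -8 + (35 - 60)*(-65) = -8 - 25*(-65) = -8 + 1625 = 1617)
c = -96 (c = 32*(-3) = -96)
a - c = 1617 - 1*(-96) = 1617 + 96 = 1713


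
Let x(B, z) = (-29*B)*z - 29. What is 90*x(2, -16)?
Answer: 80910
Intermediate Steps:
x(B, z) = -29 - 29*B*z (x(B, z) = -29*B*z - 29 = -29 - 29*B*z)
90*x(2, -16) = 90*(-29 - 29*2*(-16)) = 90*(-29 + 928) = 90*899 = 80910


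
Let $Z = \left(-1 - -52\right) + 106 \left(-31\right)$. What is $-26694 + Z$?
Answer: $-29929$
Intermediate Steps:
$Z = -3235$ ($Z = \left(-1 + 52\right) - 3286 = 51 - 3286 = -3235$)
$-26694 + Z = -26694 - 3235 = -29929$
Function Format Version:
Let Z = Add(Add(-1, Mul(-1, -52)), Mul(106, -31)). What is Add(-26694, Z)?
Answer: -29929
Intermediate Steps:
Z = -3235 (Z = Add(Add(-1, 52), -3286) = Add(51, -3286) = -3235)
Add(-26694, Z) = Add(-26694, -3235) = -29929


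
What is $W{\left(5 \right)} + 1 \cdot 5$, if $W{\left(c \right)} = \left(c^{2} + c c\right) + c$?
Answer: $60$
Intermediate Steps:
$W{\left(c \right)} = c + 2 c^{2}$ ($W{\left(c \right)} = \left(c^{2} + c^{2}\right) + c = 2 c^{2} + c = c + 2 c^{2}$)
$W{\left(5 \right)} + 1 \cdot 5 = 5 \left(1 + 2 \cdot 5\right) + 1 \cdot 5 = 5 \left(1 + 10\right) + 5 = 5 \cdot 11 + 5 = 55 + 5 = 60$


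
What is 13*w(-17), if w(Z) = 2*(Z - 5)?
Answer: -572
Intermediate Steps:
w(Z) = -10 + 2*Z (w(Z) = 2*(-5 + Z) = -10 + 2*Z)
13*w(-17) = 13*(-10 + 2*(-17)) = 13*(-10 - 34) = 13*(-44) = -572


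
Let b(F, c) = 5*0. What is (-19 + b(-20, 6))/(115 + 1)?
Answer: -19/116 ≈ -0.16379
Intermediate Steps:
b(F, c) = 0
(-19 + b(-20, 6))/(115 + 1) = (-19 + 0)/(115 + 1) = -19/116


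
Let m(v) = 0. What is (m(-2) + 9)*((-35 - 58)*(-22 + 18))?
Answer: 3348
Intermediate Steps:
(m(-2) + 9)*((-35 - 58)*(-22 + 18)) = (0 + 9)*((-35 - 58)*(-22 + 18)) = 9*(-93*(-4)) = 9*372 = 3348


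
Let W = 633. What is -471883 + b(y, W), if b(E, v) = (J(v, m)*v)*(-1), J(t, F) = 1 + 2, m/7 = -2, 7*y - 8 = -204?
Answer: -473782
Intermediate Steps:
y = -28 (y = 8/7 + (⅐)*(-204) = 8/7 - 204/7 = -28)
m = -14 (m = 7*(-2) = -14)
J(t, F) = 3
b(E, v) = -3*v (b(E, v) = (3*v)*(-1) = -3*v)
-471883 + b(y, W) = -471883 - 3*633 = -471883 - 1899 = -473782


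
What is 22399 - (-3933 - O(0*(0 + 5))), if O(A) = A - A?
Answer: 26332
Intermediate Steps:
O(A) = 0
22399 - (-3933 - O(0*(0 + 5))) = 22399 - (-3933 - 1*0) = 22399 - (-3933 + 0) = 22399 - 1*(-3933) = 22399 + 3933 = 26332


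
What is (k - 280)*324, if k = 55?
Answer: -72900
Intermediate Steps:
(k - 280)*324 = (55 - 280)*324 = -225*324 = -72900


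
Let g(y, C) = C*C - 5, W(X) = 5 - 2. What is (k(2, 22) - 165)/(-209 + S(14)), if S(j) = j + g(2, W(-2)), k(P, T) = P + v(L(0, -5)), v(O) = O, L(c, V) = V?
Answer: 168/191 ≈ 0.87958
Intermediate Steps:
W(X) = 3
g(y, C) = -5 + C² (g(y, C) = C² - 5 = -5 + C²)
k(P, T) = -5 + P (k(P, T) = P - 5 = -5 + P)
S(j) = 4 + j (S(j) = j + (-5 + 3²) = j + (-5 + 9) = j + 4 = 4 + j)
(k(2, 22) - 165)/(-209 + S(14)) = ((-5 + 2) - 165)/(-209 + (4 + 14)) = (-3 - 165)/(-209 + 18) = -168/(-191) = -168*(-1/191) = 168/191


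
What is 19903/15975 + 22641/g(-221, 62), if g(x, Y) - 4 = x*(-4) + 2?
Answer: 75880729/2843550 ≈ 26.685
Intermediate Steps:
g(x, Y) = 6 - 4*x (g(x, Y) = 4 + (x*(-4) + 2) = 4 + (-4*x + 2) = 4 + (2 - 4*x) = 6 - 4*x)
19903/15975 + 22641/g(-221, 62) = 19903/15975 + 22641/(6 - 4*(-221)) = 19903*(1/15975) + 22641/(6 + 884) = 19903/15975 + 22641/890 = 75880729/2843550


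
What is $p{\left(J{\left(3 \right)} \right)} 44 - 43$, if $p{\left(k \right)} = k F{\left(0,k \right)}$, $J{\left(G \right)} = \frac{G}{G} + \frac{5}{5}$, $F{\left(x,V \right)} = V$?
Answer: $133$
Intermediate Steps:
$J{\left(G \right)} = 2$ ($J{\left(G \right)} = 1 + 5 \cdot \frac{1}{5} = 1 + 1 = 2$)
$p{\left(k \right)} = k^{2}$ ($p{\left(k \right)} = k k = k^{2}$)
$p{\left(J{\left(3 \right)} \right)} 44 - 43 = 2^{2} \cdot 44 - 43 = 4 \cdot 44 - 43 = 176 - 43 = 133$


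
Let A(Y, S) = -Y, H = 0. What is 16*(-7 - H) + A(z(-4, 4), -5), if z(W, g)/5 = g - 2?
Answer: -122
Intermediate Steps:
z(W, g) = -10 + 5*g (z(W, g) = 5*(g - 2) = 5*(-2 + g) = -10 + 5*g)
16*(-7 - H) + A(z(-4, 4), -5) = 16*(-7 - 1*0) - (-10 + 5*4) = 16*(-7 + 0) - (-10 + 20) = 16*(-7) - 1*10 = -112 - 10 = -122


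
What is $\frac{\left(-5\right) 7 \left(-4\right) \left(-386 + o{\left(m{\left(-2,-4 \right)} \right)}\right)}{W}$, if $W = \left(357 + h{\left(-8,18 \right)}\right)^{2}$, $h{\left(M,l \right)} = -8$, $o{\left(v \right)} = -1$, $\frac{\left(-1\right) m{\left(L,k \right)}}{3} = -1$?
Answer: $- \frac{54180}{121801} \approx -0.44482$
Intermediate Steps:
$m{\left(L,k \right)} = 3$ ($m{\left(L,k \right)} = \left(-3\right) \left(-1\right) = 3$)
$W = 121801$ ($W = \left(357 - 8\right)^{2} = 349^{2} = 121801$)
$\frac{\left(-5\right) 7 \left(-4\right) \left(-386 + o{\left(m{\left(-2,-4 \right)} \right)}\right)}{W} = \frac{\left(-5\right) 7 \left(-4\right) \left(-386 - 1\right)}{121801} = \left(-35\right) \left(-4\right) \left(-387\right) \frac{1}{121801} = 140 \left(-387\right) \frac{1}{121801} = \left(-54180\right) \frac{1}{121801} = - \frac{54180}{121801}$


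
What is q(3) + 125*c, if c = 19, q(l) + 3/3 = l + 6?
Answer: 2383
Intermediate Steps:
q(l) = 5 + l (q(l) = -1 + (l + 6) = -1 + (6 + l) = 5 + l)
q(3) + 125*c = (5 + 3) + 125*19 = 8 + 2375 = 2383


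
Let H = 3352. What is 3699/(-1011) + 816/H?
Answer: -482253/141203 ≈ -3.4153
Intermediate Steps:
3699/(-1011) + 816/H = 3699/(-1011) + 816/3352 = 3699*(-1/1011) + 816*(1/3352) = -1233/337 + 102/419 = -482253/141203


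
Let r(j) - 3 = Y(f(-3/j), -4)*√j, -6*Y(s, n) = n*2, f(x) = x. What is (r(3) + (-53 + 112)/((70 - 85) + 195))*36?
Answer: 599/5 + 48*√3 ≈ 202.94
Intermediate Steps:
Y(s, n) = -n/3 (Y(s, n) = -n*2/6 = -n/3)
r(j) = 3 + 4*√j/3 (r(j) = 3 + (-⅓*(-4))*√j = 3 + 4*√j/3)
(r(3) + (-53 + 112)/((70 - 85) + 195))*36 = ((3 + 4*√3/3) + (-53 + 112)/((70 - 85) + 195))*36 = ((3 + 4*√3/3) + 59/(-15 + 195))*36 = ((3 + 4*√3/3) + 59/180)*36 = (599/180 + 4*√3/3)*36 = 599/5 + 48*√3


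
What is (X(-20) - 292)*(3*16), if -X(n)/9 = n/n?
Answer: -14448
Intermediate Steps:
X(n) = -9 (X(n) = -9*n/n = -9*1 = -9)
(X(-20) - 292)*(3*16) = (-9 - 292)*(3*16) = -301*48 = -14448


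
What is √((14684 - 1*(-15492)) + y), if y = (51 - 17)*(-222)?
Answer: 2*√5657 ≈ 150.43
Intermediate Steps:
y = -7548 (y = 34*(-222) = -7548)
√((14684 - 1*(-15492)) + y) = √((14684 - 1*(-15492)) - 7548) = √((14684 + 15492) - 7548) = √(30176 - 7548) = √22628 = 2*√5657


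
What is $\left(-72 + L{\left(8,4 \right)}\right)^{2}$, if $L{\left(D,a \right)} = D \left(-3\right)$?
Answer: $9216$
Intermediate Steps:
$L{\left(D,a \right)} = - 3 D$
$\left(-72 + L{\left(8,4 \right)}\right)^{2} = \left(-72 - 24\right)^{2} = \left(-96\right)^{2} = 9216$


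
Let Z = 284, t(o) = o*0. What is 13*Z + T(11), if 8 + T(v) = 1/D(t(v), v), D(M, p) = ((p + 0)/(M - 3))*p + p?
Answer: 324189/88 ≈ 3684.0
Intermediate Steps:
t(o) = 0
D(M, p) = p + p**2/(-3 + M) (D(M, p) = (p/(-3 + M))*p + p = p**2/(-3 + M) + p = p + p**2/(-3 + M))
T(v) = -8 - 3/(v*(-3 + v)) (T(v) = -8 + 1/(v*(-3 + 0 + v)/(-3 + 0)) = -8 + 1/(v*(-3 + v)/(-3)) = -8 + 1/(v*(-1/3)*(-3 + v)) = -8 + 1/(-v*(-3 + v)/3) = -8 - 3/(v*(-3 + v)))
13*Z + T(11) = 13*284 + (-3 - 8*11*(-3 + 11))/(11*(-3 + 11)) = 3692 + (1/11)*(-3 - 8*11*8)/8 = 3692 + (1/11)*(1/8)*(-3 - 704) = 3692 + (1/11)*(1/8)*(-707) = 3692 - 707/88 = 324189/88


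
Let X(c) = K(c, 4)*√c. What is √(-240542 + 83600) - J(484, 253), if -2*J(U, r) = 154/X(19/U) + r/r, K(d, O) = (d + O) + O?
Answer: ½ + 819896*√19/73929 + 3*I*√17438 ≈ 48.842 + 396.16*I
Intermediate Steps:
K(d, O) = d + 2*O (K(d, O) = (O + d) + O = d + 2*O)
X(c) = √c*(8 + c) (X(c) = (c + 2*4)*√c = (c + 8)*√c = (8 + c)*√c = √c*(8 + c))
J(U, r) = -½ - 77*√19/(19*√(1/U)*(8 + 19/U)) (J(U, r) = -(154/((√(19/U)*(8 + 19/U))) + r/r)/2 = -(154/(((√19*√(1/U))*(8 + 19/U))) + 1)/2 = -(154/((√19*√(1/U)*(8 + 19/U))) + 1)/2 = -(154*(√19/(19*√(1/U)*(8 + 19/U))) + 1)/2 = -(154*√19/(19*√(1/U)*(8 + 19/U)) + 1)/2 = -(1 + 154*√19/(19*√(1/U)*(8 + 19/U)))/2 = -½ - 77*√19/(19*√(1/U)*(8 + 19/U)))
√(-240542 + 83600) - J(484, 253) = √(-240542 + 83600) - (-154*484*√19 + 19*√(1/484)*(-19 - 8*484))/(38*√(1/484)*(19 + 8*484)) = √(-156942) - (-74536*√19 + 19*√(1/484)*(-19 - 3872))/(38*484^(-½)*(19 + 3872)) = 3*I*√17438 - 22*(-74536*√19 + 19*(1/22)*(-3891))/(38*3891) = 3*I*√17438 - 22*(-74536*√19 - 73929/22)/(38*3891) = 3*I*√17438 - 22*(-73929/22 - 74536*√19)/(38*3891) = 3*I*√17438 - (-½ - 819896*√19/73929) = 3*I*√17438 + (½ + 819896*√19/73929) = ½ + 819896*√19/73929 + 3*I*√17438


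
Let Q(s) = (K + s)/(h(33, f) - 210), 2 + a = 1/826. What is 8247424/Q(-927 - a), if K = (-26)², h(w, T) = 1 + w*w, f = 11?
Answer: -1198977511424/41135 ≈ -2.9147e+7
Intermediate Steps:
a = -1651/826 (a = -2 + 1/826 = -1651/826 ≈ -1.9988)
h(w, T) = 1 + w²
K = 676
Q(s) = 169/220 + s/880 (Q(s) = (676 + s)/((1 + 33²) - 210) = (676 + s)/((1 + 1089) - 210) = (676 + s)/(1090 - 210) = (676 + s)/880 = (676 + s)*(1/880) = 169/220 + s/880)
8247424/Q(-927 - a) = 8247424/(169/220 + (-927 - 1*(-1651/826))/880) = 8247424/(169/220 + (-927 + 1651/826)/880) = 8247424/(169/220 + (1/880)*(-764051/826)) = 8247424/(169/220 - 764051/726880) = 8247424/(-41135/145376) = 8247424*(-145376/41135) = -1198977511424/41135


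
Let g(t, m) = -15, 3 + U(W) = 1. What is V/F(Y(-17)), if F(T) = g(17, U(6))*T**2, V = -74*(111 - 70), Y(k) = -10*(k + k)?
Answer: 1517/867000 ≈ 0.0017497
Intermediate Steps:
U(W) = -2 (U(W) = -3 + 1 = -2)
Y(k) = -20*k
V = -3034 (V = -74*41 = -3034)
F(T) = -15*T**2
V/F(Y(-17)) = -3034/((-15*(-20*(-17))**2)) = -3034/((-15*340**2)) = -3034/((-15*115600)) = -3034/(-1734000) = -3034*(-1/1734000) = 1517/867000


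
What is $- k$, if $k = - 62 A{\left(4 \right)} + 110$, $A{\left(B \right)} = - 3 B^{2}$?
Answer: $-3086$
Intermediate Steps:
$k = 3086$ ($k = - 62 \left(- 3 \cdot 4^{2}\right) + 110 = - 62 \left(\left(-3\right) 16\right) + 110 = \left(-62\right) \left(-48\right) + 110 = 2976 + 110 = 3086$)
$- k = \left(-1\right) 3086 = -3086$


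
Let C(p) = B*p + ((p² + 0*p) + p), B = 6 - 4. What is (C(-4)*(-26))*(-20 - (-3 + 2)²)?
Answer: 2184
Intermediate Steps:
B = 2
C(p) = p² + 3*p (C(p) = 2*p + ((p² + 0*p) + p) = 2*p + ((p² + 0) + p) = 2*p + (p² + p) = 2*p + (p + p²) = p² + 3*p)
(C(-4)*(-26))*(-20 - (-3 + 2)²) = (-4*(3 - 4)*(-26))*(-20 - (-3 + 2)²) = (-4*(-1)*(-26))*(-20 - 1*(-1)²) = (4*(-26))*(-20 - 1*1) = -104*(-20 - 1) = -104*(-21) = 2184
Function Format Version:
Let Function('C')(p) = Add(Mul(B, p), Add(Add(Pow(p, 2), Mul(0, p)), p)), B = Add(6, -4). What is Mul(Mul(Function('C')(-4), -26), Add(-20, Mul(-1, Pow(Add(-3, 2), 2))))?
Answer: 2184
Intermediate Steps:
B = 2
Function('C')(p) = Add(Pow(p, 2), Mul(3, p)) (Function('C')(p) = Add(Mul(2, p), Add(Add(Pow(p, 2), Mul(0, p)), p)) = Add(Mul(2, p), Add(Add(Pow(p, 2), 0), p)) = Add(Mul(2, p), Add(Pow(p, 2), p)) = Add(Mul(2, p), Add(p, Pow(p, 2))) = Add(Pow(p, 2), Mul(3, p)))
Mul(Mul(Function('C')(-4), -26), Add(-20, Mul(-1, Pow(Add(-3, 2), 2)))) = Mul(Mul(Mul(-4, Add(3, -4)), -26), Add(-20, Mul(-1, Pow(Add(-3, 2), 2)))) = Mul(Mul(Mul(-4, -1), -26), Add(-20, Mul(-1, Pow(-1, 2)))) = Mul(Mul(4, -26), Add(-20, Mul(-1, 1))) = Mul(-104, Add(-20, -1)) = Mul(-104, -21) = 2184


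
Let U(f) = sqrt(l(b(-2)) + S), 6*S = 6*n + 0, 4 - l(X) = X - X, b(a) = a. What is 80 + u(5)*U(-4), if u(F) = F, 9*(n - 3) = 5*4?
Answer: 80 + 5*sqrt(83)/3 ≈ 95.184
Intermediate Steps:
n = 47/9 (n = 3 + (5*4)/9 = 3 + (1/9)*20 = 3 + 20/9 = 47/9 ≈ 5.2222)
l(X) = 4 (l(X) = 4 - (X - X) = 4 - 1*0 = 4 + 0 = 4)
S = 47/9 (S = (6*(47/9) + 0)/6 = (94/3 + 0)/6 = (1/6)*(94/3) = 47/9 ≈ 5.2222)
U(f) = sqrt(83)/3 (U(f) = sqrt(4 + 47/9) = sqrt(83/9) = sqrt(83)/3)
80 + u(5)*U(-4) = 80 + 5*(sqrt(83)/3) = 80 + 5*sqrt(83)/3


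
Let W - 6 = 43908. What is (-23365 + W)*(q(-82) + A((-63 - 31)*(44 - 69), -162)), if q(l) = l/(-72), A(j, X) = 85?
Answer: 63722449/36 ≈ 1.7701e+6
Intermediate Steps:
W = 43914 (W = 6 + 43908 = 43914)
q(l) = -l/72 (q(l) = l*(-1/72) = -l/72)
(-23365 + W)*(q(-82) + A((-63 - 31)*(44 - 69), -162)) = (-23365 + 43914)*(-1/72*(-82) + 85) = 20549*(41/36 + 85) = 20549*(3101/36) = 63722449/36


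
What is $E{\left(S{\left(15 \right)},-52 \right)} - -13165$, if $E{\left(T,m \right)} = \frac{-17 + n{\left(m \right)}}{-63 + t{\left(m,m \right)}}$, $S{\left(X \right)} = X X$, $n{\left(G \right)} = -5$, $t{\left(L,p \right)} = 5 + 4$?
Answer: $\frac{355466}{27} \approx 13165.0$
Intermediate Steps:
$t{\left(L,p \right)} = 9$
$S{\left(X \right)} = X^{2}$
$E{\left(T,m \right)} = \frac{11}{27}$ ($E{\left(T,m \right)} = \frac{-17 - 5}{-63 + 9} = - \frac{22}{-54} = \left(-22\right) \left(- \frac{1}{54}\right) = \frac{11}{27}$)
$E{\left(S{\left(15 \right)},-52 \right)} - -13165 = \frac{11}{27} - -13165 = \frac{11}{27} + 13165 = \frac{355466}{27}$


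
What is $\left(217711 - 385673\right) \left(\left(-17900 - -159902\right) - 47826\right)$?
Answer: $-15817989312$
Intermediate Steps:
$\left(217711 - 385673\right) \left(\left(-17900 - -159902\right) - 47826\right) = - 167962 \left(\left(-17900 + 159902\right) - 47826\right) = - 167962 \left(142002 - 47826\right) = \left(-167962\right) 94176 = -15817989312$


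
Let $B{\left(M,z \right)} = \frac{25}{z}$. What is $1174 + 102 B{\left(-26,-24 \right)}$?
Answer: $\frac{4271}{4} \approx 1067.8$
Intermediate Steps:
$1174 + 102 B{\left(-26,-24 \right)} = 1174 + 102 \frac{25}{-24} = 1174 + 102 \cdot 25 \left(- \frac{1}{24}\right) = 1174 + 102 \left(- \frac{25}{24}\right) = 1174 - \frac{425}{4} = \frac{4271}{4}$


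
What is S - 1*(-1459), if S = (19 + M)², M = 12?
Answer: 2420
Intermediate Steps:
S = 961 (S = (19 + 12)² = 31² = 961)
S - 1*(-1459) = 961 - 1*(-1459) = 961 + 1459 = 2420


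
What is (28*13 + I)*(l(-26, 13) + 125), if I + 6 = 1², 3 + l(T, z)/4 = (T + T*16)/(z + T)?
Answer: 89391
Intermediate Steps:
l(T, z) = -12 + 68*T/(T + z) (l(T, z) = -12 + 4*((T + T*16)/(z + T)) = -12 + 4*((T + 16*T)/(T + z)) = -12 + 4*((17*T)/(T + z)) = -12 + 4*(17*T/(T + z)) = -12 + 68*T/(T + z))
I = -5 (I = -6 + 1² = -6 + 1 = -5)
(28*13 + I)*(l(-26, 13) + 125) = (28*13 - 5)*(4*(-3*13 + 14*(-26))/(-26 + 13) + 125) = (364 - 5)*(4*(-39 - 364)/(-13) + 125) = 359*(4*(-1/13)*(-403) + 125) = 359*(124 + 125) = 359*249 = 89391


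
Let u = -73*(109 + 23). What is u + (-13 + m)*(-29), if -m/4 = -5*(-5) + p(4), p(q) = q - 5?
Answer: -6475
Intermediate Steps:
p(q) = -5 + q
m = -96 (m = -4*(-5*(-5) + (-5 + 4)) = -4*(25 - 1) = -4*24 = -96)
u = -9636 (u = -73*132 = -9636)
u + (-13 + m)*(-29) = -9636 + (-13 - 96)*(-29) = -9636 - 109*(-29) = -9636 + 3161 = -6475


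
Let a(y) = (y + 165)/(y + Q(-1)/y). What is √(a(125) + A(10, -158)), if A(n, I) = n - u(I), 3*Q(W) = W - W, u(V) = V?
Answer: √4258/5 ≈ 13.051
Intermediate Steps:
Q(W) = 0 (Q(W) = (W - W)/3 = (⅓)*0 = 0)
A(n, I) = n - I
a(y) = (165 + y)/y (a(y) = (y + 165)/(y + 0/y) = (165 + y)/(y + 0) = (165 + y)/y)
√(a(125) + A(10, -158)) = √((165 + 125)/125 + (10 - 1*(-158))) = √((1/125)*290 + (10 + 158)) = √(58/25 + 168) = √(4258/25) = √4258/5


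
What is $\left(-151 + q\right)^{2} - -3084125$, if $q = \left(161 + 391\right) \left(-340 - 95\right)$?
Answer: $57733237566$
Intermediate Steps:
$q = -240120$ ($q = 552 \left(-435\right) = -240120$)
$\left(-151 + q\right)^{2} - -3084125 = \left(-151 - 240120\right)^{2} - -3084125 = \left(-240271\right)^{2} + 3084125 = 57730153441 + 3084125 = 57733237566$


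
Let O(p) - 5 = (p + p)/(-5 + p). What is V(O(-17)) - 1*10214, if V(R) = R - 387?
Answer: -116539/11 ≈ -10594.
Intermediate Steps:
O(p) = 5 + 2*p/(-5 + p) (O(p) = 5 + (p + p)/(-5 + p) = 5 + (2*p)/(-5 + p) = 5 + 2*p/(-5 + p))
V(R) = -387 + R
V(O(-17)) - 1*10214 = (-387 + (-25 + 7*(-17))/(-5 - 17)) - 1*10214 = (-387 + (-25 - 119)/(-22)) - 10214 = (-387 - 1/22*(-144)) - 10214 = (-387 + 72/11) - 10214 = -4185/11 - 10214 = -116539/11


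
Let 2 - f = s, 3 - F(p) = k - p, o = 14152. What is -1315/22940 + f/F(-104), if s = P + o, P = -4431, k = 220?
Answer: 44506349/1472748 ≈ 30.220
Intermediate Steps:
s = 9721 (s = -4431 + 14152 = 9721)
F(p) = -217 + p (F(p) = 3 - (220 - p) = 3 + (-220 + p) = -217 + p)
f = -9719 (f = 2 - 1*9721 = 2 - 9721 = -9719)
-1315/22940 + f/F(-104) = -1315/22940 - 9719/(-217 - 104) = -1315*1/22940 - 9719/(-321) = -263/4588 - 9719*(-1/321) = -263/4588 + 9719/321 = 44506349/1472748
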